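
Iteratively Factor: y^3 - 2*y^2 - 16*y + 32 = (y + 4)*(y^2 - 6*y + 8) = (y - 2)*(y + 4)*(y - 4)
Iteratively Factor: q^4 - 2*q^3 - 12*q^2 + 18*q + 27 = (q - 3)*(q^3 + q^2 - 9*q - 9) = (q - 3)*(q + 3)*(q^2 - 2*q - 3) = (q - 3)*(q + 1)*(q + 3)*(q - 3)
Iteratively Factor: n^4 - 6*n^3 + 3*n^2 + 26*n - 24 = (n + 2)*(n^3 - 8*n^2 + 19*n - 12) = (n - 1)*(n + 2)*(n^2 - 7*n + 12) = (n - 3)*(n - 1)*(n + 2)*(n - 4)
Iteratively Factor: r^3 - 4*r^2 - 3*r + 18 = (r + 2)*(r^2 - 6*r + 9) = (r - 3)*(r + 2)*(r - 3)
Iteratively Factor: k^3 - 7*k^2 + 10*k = (k - 2)*(k^2 - 5*k) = (k - 5)*(k - 2)*(k)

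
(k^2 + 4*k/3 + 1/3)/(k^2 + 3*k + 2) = (k + 1/3)/(k + 2)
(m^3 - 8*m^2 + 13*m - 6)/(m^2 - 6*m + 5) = (m^2 - 7*m + 6)/(m - 5)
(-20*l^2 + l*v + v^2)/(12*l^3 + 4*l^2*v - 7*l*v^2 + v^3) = (-20*l^2 + l*v + v^2)/(12*l^3 + 4*l^2*v - 7*l*v^2 + v^3)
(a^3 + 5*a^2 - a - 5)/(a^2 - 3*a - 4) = (a^2 + 4*a - 5)/(a - 4)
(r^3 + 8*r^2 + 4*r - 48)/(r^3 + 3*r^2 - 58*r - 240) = (r^2 + 2*r - 8)/(r^2 - 3*r - 40)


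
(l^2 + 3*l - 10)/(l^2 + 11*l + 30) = (l - 2)/(l + 6)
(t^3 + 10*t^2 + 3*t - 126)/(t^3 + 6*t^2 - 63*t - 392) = (t^2 + 3*t - 18)/(t^2 - t - 56)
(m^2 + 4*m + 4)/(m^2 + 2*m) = (m + 2)/m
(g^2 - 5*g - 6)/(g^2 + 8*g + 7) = (g - 6)/(g + 7)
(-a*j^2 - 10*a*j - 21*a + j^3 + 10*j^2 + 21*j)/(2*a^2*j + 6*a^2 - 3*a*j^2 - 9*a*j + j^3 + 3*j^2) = (-j - 7)/(2*a - j)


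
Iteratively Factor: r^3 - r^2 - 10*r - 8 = (r + 1)*(r^2 - 2*r - 8) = (r - 4)*(r + 1)*(r + 2)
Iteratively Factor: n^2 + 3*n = (n + 3)*(n)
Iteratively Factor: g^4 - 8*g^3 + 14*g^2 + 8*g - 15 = (g - 5)*(g^3 - 3*g^2 - g + 3) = (g - 5)*(g + 1)*(g^2 - 4*g + 3) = (g - 5)*(g - 1)*(g + 1)*(g - 3)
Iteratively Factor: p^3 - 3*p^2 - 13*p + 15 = (p - 1)*(p^2 - 2*p - 15) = (p - 5)*(p - 1)*(p + 3)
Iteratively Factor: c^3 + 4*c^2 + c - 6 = (c - 1)*(c^2 + 5*c + 6) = (c - 1)*(c + 2)*(c + 3)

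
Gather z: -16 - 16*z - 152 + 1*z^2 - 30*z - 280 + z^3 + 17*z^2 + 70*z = z^3 + 18*z^2 + 24*z - 448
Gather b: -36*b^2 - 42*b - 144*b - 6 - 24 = -36*b^2 - 186*b - 30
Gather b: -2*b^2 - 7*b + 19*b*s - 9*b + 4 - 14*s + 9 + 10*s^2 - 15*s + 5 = -2*b^2 + b*(19*s - 16) + 10*s^2 - 29*s + 18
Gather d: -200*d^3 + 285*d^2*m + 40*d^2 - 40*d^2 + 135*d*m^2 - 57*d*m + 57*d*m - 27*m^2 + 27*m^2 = -200*d^3 + 285*d^2*m + 135*d*m^2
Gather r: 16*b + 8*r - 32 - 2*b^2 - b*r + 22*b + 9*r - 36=-2*b^2 + 38*b + r*(17 - b) - 68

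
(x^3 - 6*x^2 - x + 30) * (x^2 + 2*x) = x^5 - 4*x^4 - 13*x^3 + 28*x^2 + 60*x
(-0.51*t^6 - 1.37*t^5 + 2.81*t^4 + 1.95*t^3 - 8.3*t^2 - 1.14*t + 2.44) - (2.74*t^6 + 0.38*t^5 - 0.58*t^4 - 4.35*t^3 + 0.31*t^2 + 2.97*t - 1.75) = -3.25*t^6 - 1.75*t^5 + 3.39*t^4 + 6.3*t^3 - 8.61*t^2 - 4.11*t + 4.19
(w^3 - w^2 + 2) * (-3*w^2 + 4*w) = -3*w^5 + 7*w^4 - 4*w^3 - 6*w^2 + 8*w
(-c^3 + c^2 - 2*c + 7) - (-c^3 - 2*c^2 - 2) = 3*c^2 - 2*c + 9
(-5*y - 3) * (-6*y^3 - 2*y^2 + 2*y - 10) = 30*y^4 + 28*y^3 - 4*y^2 + 44*y + 30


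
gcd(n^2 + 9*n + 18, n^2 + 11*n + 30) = n + 6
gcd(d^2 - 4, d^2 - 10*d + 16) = d - 2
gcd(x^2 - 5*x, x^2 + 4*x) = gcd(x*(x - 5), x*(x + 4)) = x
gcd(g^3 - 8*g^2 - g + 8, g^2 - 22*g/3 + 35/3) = 1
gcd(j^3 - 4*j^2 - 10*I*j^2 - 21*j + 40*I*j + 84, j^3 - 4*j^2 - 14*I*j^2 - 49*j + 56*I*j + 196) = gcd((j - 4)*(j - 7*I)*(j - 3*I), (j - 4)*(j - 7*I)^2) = j^2 + j*(-4 - 7*I) + 28*I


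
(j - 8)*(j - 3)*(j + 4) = j^3 - 7*j^2 - 20*j + 96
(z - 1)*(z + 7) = z^2 + 6*z - 7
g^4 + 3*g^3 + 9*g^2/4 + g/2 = g*(g + 1/2)^2*(g + 2)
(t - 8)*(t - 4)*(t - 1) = t^3 - 13*t^2 + 44*t - 32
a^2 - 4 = (a - 2)*(a + 2)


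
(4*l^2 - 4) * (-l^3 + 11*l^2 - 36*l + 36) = -4*l^5 + 44*l^4 - 140*l^3 + 100*l^2 + 144*l - 144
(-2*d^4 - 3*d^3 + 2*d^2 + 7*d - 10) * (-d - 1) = 2*d^5 + 5*d^4 + d^3 - 9*d^2 + 3*d + 10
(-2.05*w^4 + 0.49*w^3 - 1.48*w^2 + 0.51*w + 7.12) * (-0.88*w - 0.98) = 1.804*w^5 + 1.5778*w^4 + 0.8222*w^3 + 1.0016*w^2 - 6.7654*w - 6.9776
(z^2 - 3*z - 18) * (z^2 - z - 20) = z^4 - 4*z^3 - 35*z^2 + 78*z + 360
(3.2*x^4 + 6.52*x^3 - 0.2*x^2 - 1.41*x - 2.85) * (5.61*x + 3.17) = 17.952*x^5 + 46.7212*x^4 + 19.5464*x^3 - 8.5441*x^2 - 20.4582*x - 9.0345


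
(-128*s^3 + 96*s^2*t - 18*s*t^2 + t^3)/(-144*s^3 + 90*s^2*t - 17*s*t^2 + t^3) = (16*s^2 - 10*s*t + t^2)/(18*s^2 - 9*s*t + t^2)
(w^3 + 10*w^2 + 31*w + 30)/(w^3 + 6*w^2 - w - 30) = (w + 2)/(w - 2)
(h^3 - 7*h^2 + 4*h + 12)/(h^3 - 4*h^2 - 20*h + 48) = (h + 1)/(h + 4)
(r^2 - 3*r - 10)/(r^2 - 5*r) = (r + 2)/r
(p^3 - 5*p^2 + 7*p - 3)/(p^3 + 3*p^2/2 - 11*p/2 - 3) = 2*(p^3 - 5*p^2 + 7*p - 3)/(2*p^3 + 3*p^2 - 11*p - 6)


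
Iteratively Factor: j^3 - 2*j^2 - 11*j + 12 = (j + 3)*(j^2 - 5*j + 4) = (j - 1)*(j + 3)*(j - 4)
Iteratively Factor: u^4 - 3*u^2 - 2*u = (u - 2)*(u^3 + 2*u^2 + u) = (u - 2)*(u + 1)*(u^2 + u) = (u - 2)*(u + 1)^2*(u)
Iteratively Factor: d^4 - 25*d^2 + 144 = (d + 4)*(d^3 - 4*d^2 - 9*d + 36) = (d - 4)*(d + 4)*(d^2 - 9) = (d - 4)*(d - 3)*(d + 4)*(d + 3)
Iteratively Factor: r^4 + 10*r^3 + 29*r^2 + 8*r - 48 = (r + 3)*(r^3 + 7*r^2 + 8*r - 16) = (r + 3)*(r + 4)*(r^2 + 3*r - 4) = (r - 1)*(r + 3)*(r + 4)*(r + 4)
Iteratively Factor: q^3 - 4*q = (q + 2)*(q^2 - 2*q) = (q - 2)*(q + 2)*(q)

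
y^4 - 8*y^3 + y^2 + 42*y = y*(y - 7)*(y - 3)*(y + 2)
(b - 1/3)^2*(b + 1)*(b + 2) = b^4 + 7*b^3/3 + b^2/9 - b + 2/9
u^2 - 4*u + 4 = (u - 2)^2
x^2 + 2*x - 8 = (x - 2)*(x + 4)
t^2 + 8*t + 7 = (t + 1)*(t + 7)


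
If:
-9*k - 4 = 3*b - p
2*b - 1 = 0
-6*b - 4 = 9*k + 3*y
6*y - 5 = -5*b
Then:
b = 1/2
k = -11/12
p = -11/4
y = 5/12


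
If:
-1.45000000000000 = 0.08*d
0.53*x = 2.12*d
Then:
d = -18.12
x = -72.50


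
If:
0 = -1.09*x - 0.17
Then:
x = -0.16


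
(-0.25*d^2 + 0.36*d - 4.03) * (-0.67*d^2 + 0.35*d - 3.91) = 0.1675*d^4 - 0.3287*d^3 + 3.8036*d^2 - 2.8181*d + 15.7573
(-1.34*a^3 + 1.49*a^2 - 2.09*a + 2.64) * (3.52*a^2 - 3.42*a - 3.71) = -4.7168*a^5 + 9.8276*a^4 - 7.4812*a^3 + 10.9127*a^2 - 1.2749*a - 9.7944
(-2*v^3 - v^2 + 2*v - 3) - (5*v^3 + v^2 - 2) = -7*v^3 - 2*v^2 + 2*v - 1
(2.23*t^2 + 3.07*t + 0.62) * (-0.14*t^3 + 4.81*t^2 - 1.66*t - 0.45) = -0.3122*t^5 + 10.2965*t^4 + 10.9781*t^3 - 3.1175*t^2 - 2.4107*t - 0.279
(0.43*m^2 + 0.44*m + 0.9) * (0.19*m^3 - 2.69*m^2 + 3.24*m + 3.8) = 0.0817*m^5 - 1.0731*m^4 + 0.3806*m^3 + 0.6386*m^2 + 4.588*m + 3.42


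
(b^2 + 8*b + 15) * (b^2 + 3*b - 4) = b^4 + 11*b^3 + 35*b^2 + 13*b - 60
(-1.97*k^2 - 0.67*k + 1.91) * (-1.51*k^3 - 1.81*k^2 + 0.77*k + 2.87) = 2.9747*k^5 + 4.5774*k^4 - 3.1883*k^3 - 9.6269*k^2 - 0.4522*k + 5.4817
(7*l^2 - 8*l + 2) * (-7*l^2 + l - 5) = -49*l^4 + 63*l^3 - 57*l^2 + 42*l - 10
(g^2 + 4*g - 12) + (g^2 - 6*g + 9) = 2*g^2 - 2*g - 3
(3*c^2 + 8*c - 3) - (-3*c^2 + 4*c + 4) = 6*c^2 + 4*c - 7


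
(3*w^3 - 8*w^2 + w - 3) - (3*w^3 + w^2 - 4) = -9*w^2 + w + 1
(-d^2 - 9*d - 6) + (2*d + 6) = -d^2 - 7*d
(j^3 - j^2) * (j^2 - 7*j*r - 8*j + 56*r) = j^5 - 7*j^4*r - 9*j^4 + 63*j^3*r + 8*j^3 - 56*j^2*r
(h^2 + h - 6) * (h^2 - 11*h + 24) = h^4 - 10*h^3 + 7*h^2 + 90*h - 144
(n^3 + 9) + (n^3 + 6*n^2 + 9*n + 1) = 2*n^3 + 6*n^2 + 9*n + 10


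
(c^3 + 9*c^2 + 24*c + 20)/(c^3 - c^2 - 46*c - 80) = (c + 2)/(c - 8)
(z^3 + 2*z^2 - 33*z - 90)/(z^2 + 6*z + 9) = (z^2 - z - 30)/(z + 3)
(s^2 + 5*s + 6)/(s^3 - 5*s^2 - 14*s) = (s + 3)/(s*(s - 7))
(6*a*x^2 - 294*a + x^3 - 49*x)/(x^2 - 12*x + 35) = (6*a*x + 42*a + x^2 + 7*x)/(x - 5)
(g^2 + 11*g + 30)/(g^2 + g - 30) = (g + 5)/(g - 5)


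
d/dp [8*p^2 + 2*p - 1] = 16*p + 2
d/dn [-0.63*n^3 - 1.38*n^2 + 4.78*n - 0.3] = -1.89*n^2 - 2.76*n + 4.78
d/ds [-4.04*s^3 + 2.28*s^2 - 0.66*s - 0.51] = -12.12*s^2 + 4.56*s - 0.66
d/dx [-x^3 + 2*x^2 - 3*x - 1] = -3*x^2 + 4*x - 3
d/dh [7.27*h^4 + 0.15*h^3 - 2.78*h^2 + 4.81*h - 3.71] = 29.08*h^3 + 0.45*h^2 - 5.56*h + 4.81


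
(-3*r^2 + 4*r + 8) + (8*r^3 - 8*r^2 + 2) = 8*r^3 - 11*r^2 + 4*r + 10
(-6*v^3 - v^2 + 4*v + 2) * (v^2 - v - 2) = -6*v^5 + 5*v^4 + 17*v^3 - 10*v - 4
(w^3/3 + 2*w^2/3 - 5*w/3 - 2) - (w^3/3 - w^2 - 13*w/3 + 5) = 5*w^2/3 + 8*w/3 - 7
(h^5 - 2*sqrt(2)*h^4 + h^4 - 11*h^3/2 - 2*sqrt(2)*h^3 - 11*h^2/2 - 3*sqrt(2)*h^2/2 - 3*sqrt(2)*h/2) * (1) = h^5 - 2*sqrt(2)*h^4 + h^4 - 11*h^3/2 - 2*sqrt(2)*h^3 - 11*h^2/2 - 3*sqrt(2)*h^2/2 - 3*sqrt(2)*h/2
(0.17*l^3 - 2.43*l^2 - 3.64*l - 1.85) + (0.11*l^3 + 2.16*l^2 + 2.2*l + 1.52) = 0.28*l^3 - 0.27*l^2 - 1.44*l - 0.33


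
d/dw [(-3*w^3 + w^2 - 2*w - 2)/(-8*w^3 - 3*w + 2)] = (8*w^4 - 14*w^3 - 69*w^2 + 4*w - 10)/(64*w^6 + 48*w^4 - 32*w^3 + 9*w^2 - 12*w + 4)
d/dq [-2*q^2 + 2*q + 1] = 2 - 4*q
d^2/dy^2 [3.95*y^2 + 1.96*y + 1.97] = 7.90000000000000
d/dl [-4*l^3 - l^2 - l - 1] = -12*l^2 - 2*l - 1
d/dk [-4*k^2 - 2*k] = -8*k - 2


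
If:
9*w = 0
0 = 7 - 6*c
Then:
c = 7/6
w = 0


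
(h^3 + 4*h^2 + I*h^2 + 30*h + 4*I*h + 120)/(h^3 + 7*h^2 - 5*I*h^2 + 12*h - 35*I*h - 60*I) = (h + 6*I)/(h + 3)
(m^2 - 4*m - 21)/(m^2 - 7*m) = (m + 3)/m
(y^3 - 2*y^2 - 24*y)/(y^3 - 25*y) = (y^2 - 2*y - 24)/(y^2 - 25)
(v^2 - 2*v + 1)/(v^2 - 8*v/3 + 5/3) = 3*(v - 1)/(3*v - 5)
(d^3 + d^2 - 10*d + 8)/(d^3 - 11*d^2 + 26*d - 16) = (d + 4)/(d - 8)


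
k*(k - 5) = k^2 - 5*k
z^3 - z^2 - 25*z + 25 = (z - 5)*(z - 1)*(z + 5)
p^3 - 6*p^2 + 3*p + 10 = (p - 5)*(p - 2)*(p + 1)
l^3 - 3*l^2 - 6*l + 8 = (l - 4)*(l - 1)*(l + 2)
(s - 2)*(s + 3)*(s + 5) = s^3 + 6*s^2 - s - 30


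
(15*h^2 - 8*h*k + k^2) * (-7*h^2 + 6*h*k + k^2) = -105*h^4 + 146*h^3*k - 40*h^2*k^2 - 2*h*k^3 + k^4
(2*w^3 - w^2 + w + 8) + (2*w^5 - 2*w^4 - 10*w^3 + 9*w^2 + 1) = 2*w^5 - 2*w^4 - 8*w^3 + 8*w^2 + w + 9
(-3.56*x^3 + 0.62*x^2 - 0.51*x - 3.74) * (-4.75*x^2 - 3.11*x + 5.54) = 16.91*x^5 + 8.1266*x^4 - 19.2281*x^3 + 22.7859*x^2 + 8.806*x - 20.7196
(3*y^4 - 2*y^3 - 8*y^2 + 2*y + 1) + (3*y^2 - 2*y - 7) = 3*y^4 - 2*y^3 - 5*y^2 - 6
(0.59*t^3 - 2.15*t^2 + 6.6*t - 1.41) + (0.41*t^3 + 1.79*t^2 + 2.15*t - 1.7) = 1.0*t^3 - 0.36*t^2 + 8.75*t - 3.11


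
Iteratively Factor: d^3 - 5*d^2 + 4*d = (d - 1)*(d^2 - 4*d) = d*(d - 1)*(d - 4)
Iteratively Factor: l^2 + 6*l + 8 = (l + 2)*(l + 4)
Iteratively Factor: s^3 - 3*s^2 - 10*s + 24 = (s - 4)*(s^2 + s - 6) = (s - 4)*(s - 2)*(s + 3)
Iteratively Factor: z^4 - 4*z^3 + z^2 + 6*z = (z - 2)*(z^3 - 2*z^2 - 3*z) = (z - 2)*(z + 1)*(z^2 - 3*z) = (z - 3)*(z - 2)*(z + 1)*(z)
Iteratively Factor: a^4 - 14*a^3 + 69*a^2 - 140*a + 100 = (a - 5)*(a^3 - 9*a^2 + 24*a - 20) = (a - 5)*(a - 2)*(a^2 - 7*a + 10) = (a - 5)^2*(a - 2)*(a - 2)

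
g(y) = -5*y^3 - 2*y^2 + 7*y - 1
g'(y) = -15*y^2 - 4*y + 7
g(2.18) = -47.05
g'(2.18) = -73.01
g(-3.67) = 193.53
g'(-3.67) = -180.35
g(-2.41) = 40.50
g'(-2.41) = -70.48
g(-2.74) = 67.66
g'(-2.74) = -94.65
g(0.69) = 1.24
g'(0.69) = -2.90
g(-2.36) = 37.06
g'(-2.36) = -67.10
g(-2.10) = 21.78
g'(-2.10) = -50.75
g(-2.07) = 20.29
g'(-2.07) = -48.99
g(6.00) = -1111.00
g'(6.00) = -557.00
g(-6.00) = 965.00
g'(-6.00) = -509.00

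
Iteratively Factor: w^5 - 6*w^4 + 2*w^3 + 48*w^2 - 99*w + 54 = (w - 2)*(w^4 - 4*w^3 - 6*w^2 + 36*w - 27) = (w - 2)*(w - 1)*(w^3 - 3*w^2 - 9*w + 27) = (w - 2)*(w - 1)*(w + 3)*(w^2 - 6*w + 9) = (w - 3)*(w - 2)*(w - 1)*(w + 3)*(w - 3)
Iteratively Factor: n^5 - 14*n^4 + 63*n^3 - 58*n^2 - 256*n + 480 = (n + 2)*(n^4 - 16*n^3 + 95*n^2 - 248*n + 240) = (n - 4)*(n + 2)*(n^3 - 12*n^2 + 47*n - 60) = (n - 4)^2*(n + 2)*(n^2 - 8*n + 15) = (n - 4)^2*(n - 3)*(n + 2)*(n - 5)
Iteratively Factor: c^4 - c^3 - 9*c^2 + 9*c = (c)*(c^3 - c^2 - 9*c + 9) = c*(c - 1)*(c^2 - 9) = c*(c - 3)*(c - 1)*(c + 3)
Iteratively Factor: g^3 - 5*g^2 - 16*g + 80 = (g - 5)*(g^2 - 16) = (g - 5)*(g + 4)*(g - 4)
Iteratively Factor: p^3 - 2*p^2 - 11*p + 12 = (p + 3)*(p^2 - 5*p + 4) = (p - 4)*(p + 3)*(p - 1)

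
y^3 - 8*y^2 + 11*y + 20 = (y - 5)*(y - 4)*(y + 1)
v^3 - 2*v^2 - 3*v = v*(v - 3)*(v + 1)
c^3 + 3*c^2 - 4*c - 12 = (c - 2)*(c + 2)*(c + 3)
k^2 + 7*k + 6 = (k + 1)*(k + 6)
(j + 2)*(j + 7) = j^2 + 9*j + 14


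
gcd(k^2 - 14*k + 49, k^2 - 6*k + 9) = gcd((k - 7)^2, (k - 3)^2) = 1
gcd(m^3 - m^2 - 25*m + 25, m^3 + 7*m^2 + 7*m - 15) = m^2 + 4*m - 5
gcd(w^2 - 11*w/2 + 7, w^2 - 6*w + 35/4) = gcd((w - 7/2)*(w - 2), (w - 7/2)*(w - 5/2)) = w - 7/2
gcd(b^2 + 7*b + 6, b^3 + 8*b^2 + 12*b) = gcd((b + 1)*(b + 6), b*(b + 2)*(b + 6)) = b + 6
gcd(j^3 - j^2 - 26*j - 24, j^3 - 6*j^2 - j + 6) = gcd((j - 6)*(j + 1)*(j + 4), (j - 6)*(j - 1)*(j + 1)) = j^2 - 5*j - 6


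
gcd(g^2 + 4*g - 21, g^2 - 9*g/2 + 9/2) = g - 3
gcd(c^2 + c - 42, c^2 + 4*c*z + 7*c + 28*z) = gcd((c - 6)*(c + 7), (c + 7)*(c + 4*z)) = c + 7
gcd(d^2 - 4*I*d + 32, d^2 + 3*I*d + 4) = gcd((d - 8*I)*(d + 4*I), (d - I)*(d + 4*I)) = d + 4*I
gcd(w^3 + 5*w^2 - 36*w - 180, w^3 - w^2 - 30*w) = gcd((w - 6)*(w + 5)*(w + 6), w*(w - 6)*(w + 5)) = w^2 - w - 30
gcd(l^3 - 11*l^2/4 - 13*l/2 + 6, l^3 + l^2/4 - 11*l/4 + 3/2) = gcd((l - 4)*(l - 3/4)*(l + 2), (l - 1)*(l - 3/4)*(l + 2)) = l^2 + 5*l/4 - 3/2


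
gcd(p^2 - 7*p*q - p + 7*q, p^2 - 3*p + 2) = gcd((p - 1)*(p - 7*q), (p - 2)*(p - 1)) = p - 1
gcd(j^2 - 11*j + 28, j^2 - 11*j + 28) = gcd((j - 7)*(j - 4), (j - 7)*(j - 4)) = j^2 - 11*j + 28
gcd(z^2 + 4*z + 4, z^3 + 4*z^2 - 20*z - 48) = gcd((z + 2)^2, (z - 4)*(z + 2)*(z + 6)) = z + 2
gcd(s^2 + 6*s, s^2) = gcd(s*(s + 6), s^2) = s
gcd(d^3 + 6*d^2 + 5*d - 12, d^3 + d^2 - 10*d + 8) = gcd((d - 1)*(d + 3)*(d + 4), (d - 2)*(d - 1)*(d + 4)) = d^2 + 3*d - 4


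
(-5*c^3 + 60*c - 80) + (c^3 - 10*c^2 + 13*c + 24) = -4*c^3 - 10*c^2 + 73*c - 56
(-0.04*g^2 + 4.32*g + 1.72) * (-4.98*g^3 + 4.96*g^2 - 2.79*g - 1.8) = 0.1992*g^5 - 21.712*g^4 + 12.9732*g^3 - 3.4496*g^2 - 12.5748*g - 3.096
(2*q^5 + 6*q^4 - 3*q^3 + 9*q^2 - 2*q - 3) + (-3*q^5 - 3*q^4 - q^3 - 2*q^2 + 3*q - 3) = -q^5 + 3*q^4 - 4*q^3 + 7*q^2 + q - 6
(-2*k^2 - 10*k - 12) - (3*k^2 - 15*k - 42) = -5*k^2 + 5*k + 30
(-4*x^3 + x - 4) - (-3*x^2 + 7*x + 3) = -4*x^3 + 3*x^2 - 6*x - 7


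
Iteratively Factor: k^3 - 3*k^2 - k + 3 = (k - 3)*(k^2 - 1) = (k - 3)*(k + 1)*(k - 1)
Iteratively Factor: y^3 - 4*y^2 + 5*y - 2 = (y - 2)*(y^2 - 2*y + 1) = (y - 2)*(y - 1)*(y - 1)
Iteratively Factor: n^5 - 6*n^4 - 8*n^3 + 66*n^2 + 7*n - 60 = (n - 5)*(n^4 - n^3 - 13*n^2 + n + 12) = (n - 5)*(n - 1)*(n^3 - 13*n - 12) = (n - 5)*(n - 1)*(n + 1)*(n^2 - n - 12) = (n - 5)*(n - 1)*(n + 1)*(n + 3)*(n - 4)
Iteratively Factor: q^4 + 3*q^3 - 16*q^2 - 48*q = (q + 4)*(q^3 - q^2 - 12*q) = (q + 3)*(q + 4)*(q^2 - 4*q) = q*(q + 3)*(q + 4)*(q - 4)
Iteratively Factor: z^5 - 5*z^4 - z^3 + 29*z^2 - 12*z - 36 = (z + 2)*(z^4 - 7*z^3 + 13*z^2 + 3*z - 18) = (z - 3)*(z + 2)*(z^3 - 4*z^2 + z + 6) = (z - 3)^2*(z + 2)*(z^2 - z - 2) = (z - 3)^2*(z + 1)*(z + 2)*(z - 2)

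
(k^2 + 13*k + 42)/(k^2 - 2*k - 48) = (k + 7)/(k - 8)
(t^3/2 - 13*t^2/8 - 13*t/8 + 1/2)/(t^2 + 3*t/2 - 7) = (4*t^3 - 13*t^2 - 13*t + 4)/(4*(2*t^2 + 3*t - 14))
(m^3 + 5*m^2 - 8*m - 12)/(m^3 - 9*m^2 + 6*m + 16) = (m + 6)/(m - 8)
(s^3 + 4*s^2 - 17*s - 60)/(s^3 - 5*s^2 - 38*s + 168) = (s^2 + 8*s + 15)/(s^2 - s - 42)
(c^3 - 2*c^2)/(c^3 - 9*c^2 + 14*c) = c/(c - 7)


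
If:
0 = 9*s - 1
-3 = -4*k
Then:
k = 3/4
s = 1/9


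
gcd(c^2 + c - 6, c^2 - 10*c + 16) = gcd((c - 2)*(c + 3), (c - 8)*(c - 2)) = c - 2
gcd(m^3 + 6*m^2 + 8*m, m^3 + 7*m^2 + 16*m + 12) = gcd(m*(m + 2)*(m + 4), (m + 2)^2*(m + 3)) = m + 2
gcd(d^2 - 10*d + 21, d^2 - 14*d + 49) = d - 7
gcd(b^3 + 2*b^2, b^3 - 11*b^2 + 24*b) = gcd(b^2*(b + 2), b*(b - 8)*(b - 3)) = b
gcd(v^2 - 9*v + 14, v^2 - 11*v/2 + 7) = v - 2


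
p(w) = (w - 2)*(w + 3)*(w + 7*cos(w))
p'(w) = (1 - 7*sin(w))*(w - 2)*(w + 3) + (w - 2)*(w + 7*cos(w)) + (w + 3)*(w + 7*cos(w)) = -(w - 2)*(w + 3)*(7*sin(w) - 1) + (w - 2)*(w + 7*cos(w)) + (w + 3)*(w + 7*cos(w))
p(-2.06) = 20.42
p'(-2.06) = -10.71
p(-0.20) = -41.03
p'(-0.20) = -10.73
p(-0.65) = -30.66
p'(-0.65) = -34.09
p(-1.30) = -3.21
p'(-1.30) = -44.36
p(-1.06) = -14.02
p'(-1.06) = -44.83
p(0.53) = -34.09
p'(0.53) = 26.71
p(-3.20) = -10.60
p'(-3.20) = 55.63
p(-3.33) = -17.95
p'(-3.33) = 57.22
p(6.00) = 457.96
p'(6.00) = 271.79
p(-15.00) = -4144.83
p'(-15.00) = 1721.83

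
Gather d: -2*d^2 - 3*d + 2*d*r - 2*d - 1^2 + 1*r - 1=-2*d^2 + d*(2*r - 5) + r - 2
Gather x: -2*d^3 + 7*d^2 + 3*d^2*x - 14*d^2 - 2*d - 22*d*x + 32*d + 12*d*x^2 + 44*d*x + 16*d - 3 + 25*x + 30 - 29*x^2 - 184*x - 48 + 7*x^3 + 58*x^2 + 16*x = -2*d^3 - 7*d^2 + 46*d + 7*x^3 + x^2*(12*d + 29) + x*(3*d^2 + 22*d - 143) - 21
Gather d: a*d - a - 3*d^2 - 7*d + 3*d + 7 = -a - 3*d^2 + d*(a - 4) + 7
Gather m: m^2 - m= m^2 - m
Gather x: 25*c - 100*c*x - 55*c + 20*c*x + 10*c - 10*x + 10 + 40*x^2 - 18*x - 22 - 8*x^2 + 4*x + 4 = -20*c + 32*x^2 + x*(-80*c - 24) - 8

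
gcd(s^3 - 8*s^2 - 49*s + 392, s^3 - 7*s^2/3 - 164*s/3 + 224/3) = s^2 - s - 56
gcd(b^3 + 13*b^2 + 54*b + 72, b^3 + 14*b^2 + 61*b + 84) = b^2 + 7*b + 12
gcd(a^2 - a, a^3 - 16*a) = a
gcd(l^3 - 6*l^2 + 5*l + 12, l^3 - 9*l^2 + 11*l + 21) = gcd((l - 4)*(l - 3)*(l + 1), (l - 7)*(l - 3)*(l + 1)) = l^2 - 2*l - 3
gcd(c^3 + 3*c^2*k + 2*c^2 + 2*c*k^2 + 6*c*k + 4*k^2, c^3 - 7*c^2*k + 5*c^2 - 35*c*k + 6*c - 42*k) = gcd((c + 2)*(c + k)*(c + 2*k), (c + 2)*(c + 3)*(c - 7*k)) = c + 2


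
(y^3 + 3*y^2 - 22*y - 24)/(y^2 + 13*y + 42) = (y^2 - 3*y - 4)/(y + 7)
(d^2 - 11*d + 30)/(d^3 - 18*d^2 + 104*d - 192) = (d - 5)/(d^2 - 12*d + 32)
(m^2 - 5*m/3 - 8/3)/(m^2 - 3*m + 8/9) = 3*(m + 1)/(3*m - 1)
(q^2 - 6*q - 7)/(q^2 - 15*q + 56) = (q + 1)/(q - 8)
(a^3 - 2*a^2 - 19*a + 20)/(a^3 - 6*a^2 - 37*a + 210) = (a^2 + 3*a - 4)/(a^2 - a - 42)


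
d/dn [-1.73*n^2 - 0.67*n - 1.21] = -3.46*n - 0.67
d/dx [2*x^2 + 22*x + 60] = 4*x + 22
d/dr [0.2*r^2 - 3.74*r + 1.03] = 0.4*r - 3.74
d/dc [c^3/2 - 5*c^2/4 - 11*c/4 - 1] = 3*c^2/2 - 5*c/2 - 11/4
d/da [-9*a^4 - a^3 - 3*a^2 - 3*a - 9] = -36*a^3 - 3*a^2 - 6*a - 3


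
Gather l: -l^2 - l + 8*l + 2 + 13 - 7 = -l^2 + 7*l + 8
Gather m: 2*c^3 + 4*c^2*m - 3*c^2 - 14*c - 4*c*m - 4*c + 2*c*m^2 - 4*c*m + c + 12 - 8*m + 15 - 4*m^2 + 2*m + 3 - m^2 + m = 2*c^3 - 3*c^2 - 17*c + m^2*(2*c - 5) + m*(4*c^2 - 8*c - 5) + 30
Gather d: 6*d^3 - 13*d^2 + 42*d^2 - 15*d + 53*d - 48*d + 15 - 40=6*d^3 + 29*d^2 - 10*d - 25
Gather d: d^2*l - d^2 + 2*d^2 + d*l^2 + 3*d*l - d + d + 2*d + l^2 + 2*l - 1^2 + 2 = d^2*(l + 1) + d*(l^2 + 3*l + 2) + l^2 + 2*l + 1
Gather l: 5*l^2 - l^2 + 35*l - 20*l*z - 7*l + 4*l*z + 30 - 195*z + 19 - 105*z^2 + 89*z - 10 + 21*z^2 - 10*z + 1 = 4*l^2 + l*(28 - 16*z) - 84*z^2 - 116*z + 40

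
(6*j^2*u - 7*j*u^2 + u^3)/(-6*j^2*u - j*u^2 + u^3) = (-6*j^2 + 7*j*u - u^2)/(6*j^2 + j*u - u^2)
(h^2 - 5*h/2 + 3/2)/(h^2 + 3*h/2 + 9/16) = 8*(2*h^2 - 5*h + 3)/(16*h^2 + 24*h + 9)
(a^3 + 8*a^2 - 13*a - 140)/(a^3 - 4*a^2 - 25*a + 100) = (a + 7)/(a - 5)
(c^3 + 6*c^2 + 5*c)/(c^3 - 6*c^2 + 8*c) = (c^2 + 6*c + 5)/(c^2 - 6*c + 8)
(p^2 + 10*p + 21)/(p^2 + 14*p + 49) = (p + 3)/(p + 7)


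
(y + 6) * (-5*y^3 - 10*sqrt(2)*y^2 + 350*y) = -5*y^4 - 30*y^3 - 10*sqrt(2)*y^3 - 60*sqrt(2)*y^2 + 350*y^2 + 2100*y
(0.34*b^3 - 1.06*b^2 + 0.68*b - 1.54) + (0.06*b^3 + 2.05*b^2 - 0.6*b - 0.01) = 0.4*b^3 + 0.99*b^2 + 0.0800000000000001*b - 1.55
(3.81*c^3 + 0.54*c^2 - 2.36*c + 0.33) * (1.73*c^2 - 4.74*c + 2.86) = 6.5913*c^5 - 17.1252*c^4 + 4.2542*c^3 + 13.3017*c^2 - 8.3138*c + 0.9438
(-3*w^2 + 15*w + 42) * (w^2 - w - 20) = -3*w^4 + 18*w^3 + 87*w^2 - 342*w - 840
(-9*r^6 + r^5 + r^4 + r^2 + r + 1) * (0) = 0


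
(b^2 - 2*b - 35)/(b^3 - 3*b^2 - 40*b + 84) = (b + 5)/(b^2 + 4*b - 12)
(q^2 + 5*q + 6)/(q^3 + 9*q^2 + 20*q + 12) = (q + 3)/(q^2 + 7*q + 6)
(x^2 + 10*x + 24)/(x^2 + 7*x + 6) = (x + 4)/(x + 1)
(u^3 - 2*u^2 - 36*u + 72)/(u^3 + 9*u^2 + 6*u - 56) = (u^2 - 36)/(u^2 + 11*u + 28)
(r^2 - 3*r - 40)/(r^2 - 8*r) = (r + 5)/r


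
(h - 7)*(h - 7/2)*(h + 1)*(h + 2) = h^4 - 15*h^3/2 - 5*h^2 + 105*h/2 + 49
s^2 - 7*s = s*(s - 7)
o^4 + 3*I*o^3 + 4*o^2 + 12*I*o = o*(o - 2*I)*(o + 2*I)*(o + 3*I)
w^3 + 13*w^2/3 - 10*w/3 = w*(w - 2/3)*(w + 5)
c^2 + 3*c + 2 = (c + 1)*(c + 2)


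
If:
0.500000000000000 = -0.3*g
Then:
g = -1.67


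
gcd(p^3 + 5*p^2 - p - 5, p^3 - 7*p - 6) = p + 1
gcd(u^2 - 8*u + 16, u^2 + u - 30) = 1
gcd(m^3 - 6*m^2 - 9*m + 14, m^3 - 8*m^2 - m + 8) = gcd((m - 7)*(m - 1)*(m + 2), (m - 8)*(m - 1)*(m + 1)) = m - 1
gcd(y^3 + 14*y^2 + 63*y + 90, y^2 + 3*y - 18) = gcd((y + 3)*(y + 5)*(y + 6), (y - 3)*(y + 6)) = y + 6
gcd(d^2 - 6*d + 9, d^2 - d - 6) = d - 3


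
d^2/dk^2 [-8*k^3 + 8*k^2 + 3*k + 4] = 16 - 48*k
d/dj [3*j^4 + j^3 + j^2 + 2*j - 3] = 12*j^3 + 3*j^2 + 2*j + 2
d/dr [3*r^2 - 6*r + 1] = 6*r - 6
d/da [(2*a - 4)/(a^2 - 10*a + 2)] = 2*(a^2 - 10*a - 2*(a - 5)*(a - 2) + 2)/(a^2 - 10*a + 2)^2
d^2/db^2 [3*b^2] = 6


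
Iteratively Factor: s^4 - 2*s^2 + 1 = (s - 1)*(s^3 + s^2 - s - 1) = (s - 1)^2*(s^2 + 2*s + 1) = (s - 1)^2*(s + 1)*(s + 1)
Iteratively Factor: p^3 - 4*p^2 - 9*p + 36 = (p - 4)*(p^2 - 9) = (p - 4)*(p - 3)*(p + 3)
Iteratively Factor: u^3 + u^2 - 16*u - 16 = (u + 1)*(u^2 - 16) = (u - 4)*(u + 1)*(u + 4)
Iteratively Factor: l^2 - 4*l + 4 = (l - 2)*(l - 2)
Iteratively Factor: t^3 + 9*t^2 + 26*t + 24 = (t + 2)*(t^2 + 7*t + 12) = (t + 2)*(t + 3)*(t + 4)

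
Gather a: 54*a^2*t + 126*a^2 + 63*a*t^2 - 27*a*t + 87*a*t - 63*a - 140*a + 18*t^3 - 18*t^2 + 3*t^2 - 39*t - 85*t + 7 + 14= a^2*(54*t + 126) + a*(63*t^2 + 60*t - 203) + 18*t^3 - 15*t^2 - 124*t + 21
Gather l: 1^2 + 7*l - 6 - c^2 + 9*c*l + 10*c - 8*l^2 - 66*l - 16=-c^2 + 10*c - 8*l^2 + l*(9*c - 59) - 21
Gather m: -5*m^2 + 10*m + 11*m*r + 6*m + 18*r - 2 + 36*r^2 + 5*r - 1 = -5*m^2 + m*(11*r + 16) + 36*r^2 + 23*r - 3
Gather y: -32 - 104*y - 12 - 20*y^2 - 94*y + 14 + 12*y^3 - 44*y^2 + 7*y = 12*y^3 - 64*y^2 - 191*y - 30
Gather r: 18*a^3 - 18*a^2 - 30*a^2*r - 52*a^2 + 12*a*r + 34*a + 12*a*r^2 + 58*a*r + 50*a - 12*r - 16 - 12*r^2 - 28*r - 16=18*a^3 - 70*a^2 + 84*a + r^2*(12*a - 12) + r*(-30*a^2 + 70*a - 40) - 32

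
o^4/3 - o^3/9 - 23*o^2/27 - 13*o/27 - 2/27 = (o/3 + 1/3)*(o - 2)*(o + 1/3)^2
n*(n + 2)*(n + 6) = n^3 + 8*n^2 + 12*n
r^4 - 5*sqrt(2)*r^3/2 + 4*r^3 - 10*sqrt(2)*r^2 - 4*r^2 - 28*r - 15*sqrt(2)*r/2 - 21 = (r + 1)*(r + 3)*(r - 7*sqrt(2)/2)*(r + sqrt(2))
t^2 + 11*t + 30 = (t + 5)*(t + 6)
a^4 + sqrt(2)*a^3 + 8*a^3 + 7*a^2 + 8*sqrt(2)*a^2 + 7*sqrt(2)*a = a*(a + 1)*(a + 7)*(a + sqrt(2))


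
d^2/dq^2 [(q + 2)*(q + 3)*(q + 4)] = 6*q + 18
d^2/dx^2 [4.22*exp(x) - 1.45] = 4.22*exp(x)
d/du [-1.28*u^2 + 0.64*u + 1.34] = 0.64 - 2.56*u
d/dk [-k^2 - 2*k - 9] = -2*k - 2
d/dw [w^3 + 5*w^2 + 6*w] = 3*w^2 + 10*w + 6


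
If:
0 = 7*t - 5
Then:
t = 5/7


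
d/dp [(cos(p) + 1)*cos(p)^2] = -(3*cos(p) + 2)*sin(p)*cos(p)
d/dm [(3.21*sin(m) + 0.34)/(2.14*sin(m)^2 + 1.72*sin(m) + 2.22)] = (-6.8694*sin(m)^2 - 1.4552*sin(m) + 6.5414)*cos(m)/(4.5796*sin(m)^4 + 7.3616*sin(m)^3 + 12.46*sin(m)^2 + 7.6368*sin(m) + 4.9284)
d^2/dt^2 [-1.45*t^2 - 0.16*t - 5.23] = -2.90000000000000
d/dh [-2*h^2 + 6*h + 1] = 6 - 4*h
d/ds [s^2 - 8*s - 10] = 2*s - 8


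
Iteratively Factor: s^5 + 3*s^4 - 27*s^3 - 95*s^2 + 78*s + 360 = (s + 3)*(s^4 - 27*s^2 - 14*s + 120) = (s - 2)*(s + 3)*(s^3 + 2*s^2 - 23*s - 60) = (s - 5)*(s - 2)*(s + 3)*(s^2 + 7*s + 12) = (s - 5)*(s - 2)*(s + 3)^2*(s + 4)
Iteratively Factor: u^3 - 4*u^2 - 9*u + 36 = (u + 3)*(u^2 - 7*u + 12) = (u - 3)*(u + 3)*(u - 4)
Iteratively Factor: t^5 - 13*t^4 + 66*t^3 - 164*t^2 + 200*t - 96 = (t - 4)*(t^4 - 9*t^3 + 30*t^2 - 44*t + 24) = (t - 4)*(t - 3)*(t^3 - 6*t^2 + 12*t - 8) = (t - 4)*(t - 3)*(t - 2)*(t^2 - 4*t + 4) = (t - 4)*(t - 3)*(t - 2)^2*(t - 2)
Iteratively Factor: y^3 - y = (y)*(y^2 - 1) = y*(y - 1)*(y + 1)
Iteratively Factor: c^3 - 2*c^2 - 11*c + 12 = (c + 3)*(c^2 - 5*c + 4) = (c - 4)*(c + 3)*(c - 1)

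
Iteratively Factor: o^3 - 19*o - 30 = (o + 2)*(o^2 - 2*o - 15) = (o - 5)*(o + 2)*(o + 3)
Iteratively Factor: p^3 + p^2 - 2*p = (p - 1)*(p^2 + 2*p) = (p - 1)*(p + 2)*(p)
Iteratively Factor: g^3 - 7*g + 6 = (g - 1)*(g^2 + g - 6) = (g - 2)*(g - 1)*(g + 3)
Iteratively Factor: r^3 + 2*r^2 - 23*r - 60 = (r + 3)*(r^2 - r - 20) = (r - 5)*(r + 3)*(r + 4)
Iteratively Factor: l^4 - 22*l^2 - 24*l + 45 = (l + 3)*(l^3 - 3*l^2 - 13*l + 15) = (l - 1)*(l + 3)*(l^2 - 2*l - 15) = (l - 5)*(l - 1)*(l + 3)*(l + 3)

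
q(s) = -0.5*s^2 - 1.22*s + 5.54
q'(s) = -1.0*s - 1.22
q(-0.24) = 5.80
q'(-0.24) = -0.98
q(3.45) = -4.62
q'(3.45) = -4.67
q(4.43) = -9.68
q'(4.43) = -5.65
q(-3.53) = 3.62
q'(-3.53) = 2.31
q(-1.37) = 6.27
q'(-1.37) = 0.15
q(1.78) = 1.78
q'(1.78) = -3.00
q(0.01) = 5.53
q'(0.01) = -1.23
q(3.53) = -5.00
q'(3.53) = -4.75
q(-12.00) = -51.82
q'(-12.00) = 10.78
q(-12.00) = -51.82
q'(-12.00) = 10.78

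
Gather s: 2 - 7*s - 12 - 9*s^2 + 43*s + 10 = -9*s^2 + 36*s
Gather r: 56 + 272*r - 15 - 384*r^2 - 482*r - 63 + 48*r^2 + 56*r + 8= -336*r^2 - 154*r - 14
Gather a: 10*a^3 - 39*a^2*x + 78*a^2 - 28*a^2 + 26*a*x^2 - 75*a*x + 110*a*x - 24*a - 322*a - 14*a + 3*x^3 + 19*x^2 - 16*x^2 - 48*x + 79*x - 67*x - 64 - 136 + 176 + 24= 10*a^3 + a^2*(50 - 39*x) + a*(26*x^2 + 35*x - 360) + 3*x^3 + 3*x^2 - 36*x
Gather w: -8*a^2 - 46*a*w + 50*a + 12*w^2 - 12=-8*a^2 - 46*a*w + 50*a + 12*w^2 - 12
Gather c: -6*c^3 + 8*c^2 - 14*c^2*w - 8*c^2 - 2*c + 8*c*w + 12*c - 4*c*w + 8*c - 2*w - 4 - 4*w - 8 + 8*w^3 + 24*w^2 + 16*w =-6*c^3 - 14*c^2*w + c*(4*w + 18) + 8*w^3 + 24*w^2 + 10*w - 12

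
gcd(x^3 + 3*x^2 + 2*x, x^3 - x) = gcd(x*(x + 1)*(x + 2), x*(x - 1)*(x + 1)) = x^2 + x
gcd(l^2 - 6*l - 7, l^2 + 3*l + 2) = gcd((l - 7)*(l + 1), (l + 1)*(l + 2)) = l + 1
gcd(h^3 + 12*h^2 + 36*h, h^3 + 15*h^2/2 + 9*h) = h^2 + 6*h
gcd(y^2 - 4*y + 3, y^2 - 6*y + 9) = y - 3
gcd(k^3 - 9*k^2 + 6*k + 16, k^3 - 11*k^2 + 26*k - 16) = k^2 - 10*k + 16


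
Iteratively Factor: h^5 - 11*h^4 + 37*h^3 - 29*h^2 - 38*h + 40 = (h - 1)*(h^4 - 10*h^3 + 27*h^2 - 2*h - 40) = (h - 4)*(h - 1)*(h^3 - 6*h^2 + 3*h + 10) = (h - 4)*(h - 2)*(h - 1)*(h^2 - 4*h - 5) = (h - 5)*(h - 4)*(h - 2)*(h - 1)*(h + 1)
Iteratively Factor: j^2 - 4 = (j + 2)*(j - 2)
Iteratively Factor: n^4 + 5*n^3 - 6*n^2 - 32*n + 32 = (n + 4)*(n^3 + n^2 - 10*n + 8) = (n - 2)*(n + 4)*(n^2 + 3*n - 4) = (n - 2)*(n + 4)^2*(n - 1)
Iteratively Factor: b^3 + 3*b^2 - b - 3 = (b - 1)*(b^2 + 4*b + 3) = (b - 1)*(b + 1)*(b + 3)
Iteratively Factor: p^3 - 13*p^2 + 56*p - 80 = (p - 4)*(p^2 - 9*p + 20) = (p - 5)*(p - 4)*(p - 4)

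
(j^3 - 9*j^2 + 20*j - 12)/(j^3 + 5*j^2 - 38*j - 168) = (j^2 - 3*j + 2)/(j^2 + 11*j + 28)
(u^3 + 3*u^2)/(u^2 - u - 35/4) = 4*u^2*(u + 3)/(4*u^2 - 4*u - 35)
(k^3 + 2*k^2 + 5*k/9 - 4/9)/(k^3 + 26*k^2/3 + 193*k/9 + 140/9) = (3*k^2 + 2*k - 1)/(3*k^2 + 22*k + 35)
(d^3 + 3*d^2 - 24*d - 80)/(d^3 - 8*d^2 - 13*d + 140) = (d + 4)/(d - 7)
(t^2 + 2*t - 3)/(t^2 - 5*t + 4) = (t + 3)/(t - 4)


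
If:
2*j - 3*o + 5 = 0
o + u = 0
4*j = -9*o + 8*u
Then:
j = -85/46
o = 10/23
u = -10/23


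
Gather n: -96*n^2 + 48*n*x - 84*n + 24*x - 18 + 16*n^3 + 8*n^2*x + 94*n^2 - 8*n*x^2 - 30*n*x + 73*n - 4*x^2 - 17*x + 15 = 16*n^3 + n^2*(8*x - 2) + n*(-8*x^2 + 18*x - 11) - 4*x^2 + 7*x - 3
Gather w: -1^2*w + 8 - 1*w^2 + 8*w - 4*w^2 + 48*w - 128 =-5*w^2 + 55*w - 120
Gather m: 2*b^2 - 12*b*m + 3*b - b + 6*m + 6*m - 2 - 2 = 2*b^2 + 2*b + m*(12 - 12*b) - 4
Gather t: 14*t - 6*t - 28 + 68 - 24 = 8*t + 16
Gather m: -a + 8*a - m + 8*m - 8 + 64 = 7*a + 7*m + 56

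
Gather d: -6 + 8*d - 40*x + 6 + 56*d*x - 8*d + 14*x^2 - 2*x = 56*d*x + 14*x^2 - 42*x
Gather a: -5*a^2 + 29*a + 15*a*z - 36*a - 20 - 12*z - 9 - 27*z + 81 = -5*a^2 + a*(15*z - 7) - 39*z + 52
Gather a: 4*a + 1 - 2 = 4*a - 1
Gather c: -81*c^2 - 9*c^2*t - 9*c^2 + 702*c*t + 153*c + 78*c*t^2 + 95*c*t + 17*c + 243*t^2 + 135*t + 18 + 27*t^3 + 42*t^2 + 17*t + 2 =c^2*(-9*t - 90) + c*(78*t^2 + 797*t + 170) + 27*t^3 + 285*t^2 + 152*t + 20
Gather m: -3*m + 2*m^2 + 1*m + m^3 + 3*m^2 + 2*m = m^3 + 5*m^2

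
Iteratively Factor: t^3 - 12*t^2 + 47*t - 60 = (t - 5)*(t^2 - 7*t + 12) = (t - 5)*(t - 3)*(t - 4)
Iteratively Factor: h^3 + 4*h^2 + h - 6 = (h - 1)*(h^2 + 5*h + 6) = (h - 1)*(h + 3)*(h + 2)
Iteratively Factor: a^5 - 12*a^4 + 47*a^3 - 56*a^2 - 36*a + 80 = (a + 1)*(a^4 - 13*a^3 + 60*a^2 - 116*a + 80) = (a - 2)*(a + 1)*(a^3 - 11*a^2 + 38*a - 40) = (a - 5)*(a - 2)*(a + 1)*(a^2 - 6*a + 8) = (a - 5)*(a - 4)*(a - 2)*(a + 1)*(a - 2)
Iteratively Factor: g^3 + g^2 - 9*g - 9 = (g + 1)*(g^2 - 9) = (g - 3)*(g + 1)*(g + 3)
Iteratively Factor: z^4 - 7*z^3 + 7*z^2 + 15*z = (z + 1)*(z^3 - 8*z^2 + 15*z) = z*(z + 1)*(z^2 - 8*z + 15) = z*(z - 5)*(z + 1)*(z - 3)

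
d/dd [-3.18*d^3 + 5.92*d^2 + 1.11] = d*(11.84 - 9.54*d)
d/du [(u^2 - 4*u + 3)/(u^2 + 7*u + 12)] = (11*u^2 + 18*u - 69)/(u^4 + 14*u^3 + 73*u^2 + 168*u + 144)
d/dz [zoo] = 0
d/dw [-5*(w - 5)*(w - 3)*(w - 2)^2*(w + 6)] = -25*w^4 + 120*w^3 + 315*w^2 - 2140*w + 2460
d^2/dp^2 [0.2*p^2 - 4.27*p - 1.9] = 0.400000000000000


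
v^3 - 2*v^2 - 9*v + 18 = (v - 3)*(v - 2)*(v + 3)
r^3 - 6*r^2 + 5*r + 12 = (r - 4)*(r - 3)*(r + 1)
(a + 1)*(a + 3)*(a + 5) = a^3 + 9*a^2 + 23*a + 15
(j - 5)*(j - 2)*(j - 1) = j^3 - 8*j^2 + 17*j - 10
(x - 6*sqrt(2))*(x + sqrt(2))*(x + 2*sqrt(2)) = x^3 - 3*sqrt(2)*x^2 - 32*x - 24*sqrt(2)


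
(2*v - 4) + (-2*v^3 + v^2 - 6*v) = -2*v^3 + v^2 - 4*v - 4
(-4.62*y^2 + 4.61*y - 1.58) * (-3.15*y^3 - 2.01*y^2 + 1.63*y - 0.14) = 14.553*y^5 - 5.2353*y^4 - 11.8197*y^3 + 11.3369*y^2 - 3.2208*y + 0.2212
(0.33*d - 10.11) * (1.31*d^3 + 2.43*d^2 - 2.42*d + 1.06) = 0.4323*d^4 - 12.4422*d^3 - 25.3659*d^2 + 24.816*d - 10.7166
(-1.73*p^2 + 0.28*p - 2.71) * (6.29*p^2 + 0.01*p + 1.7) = -10.8817*p^4 + 1.7439*p^3 - 19.9841*p^2 + 0.4489*p - 4.607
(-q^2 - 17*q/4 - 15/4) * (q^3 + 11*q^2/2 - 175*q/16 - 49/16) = -q^5 - 39*q^4/4 - 259*q^3/16 + 1851*q^2/64 + 1729*q/32 + 735/64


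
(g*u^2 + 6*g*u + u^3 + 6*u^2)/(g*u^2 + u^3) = (u + 6)/u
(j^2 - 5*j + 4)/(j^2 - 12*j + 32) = (j - 1)/(j - 8)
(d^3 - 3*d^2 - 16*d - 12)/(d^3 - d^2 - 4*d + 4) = (d^2 - 5*d - 6)/(d^2 - 3*d + 2)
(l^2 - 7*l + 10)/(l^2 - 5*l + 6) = (l - 5)/(l - 3)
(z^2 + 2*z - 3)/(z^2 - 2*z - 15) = (z - 1)/(z - 5)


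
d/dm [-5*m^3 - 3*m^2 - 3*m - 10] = -15*m^2 - 6*m - 3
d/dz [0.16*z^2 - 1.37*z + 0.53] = 0.32*z - 1.37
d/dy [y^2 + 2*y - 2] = 2*y + 2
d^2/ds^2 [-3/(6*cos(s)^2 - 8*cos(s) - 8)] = 3*(36*sin(s)^4 - 82*sin(s)^2 + 29*cos(s) - 9*cos(3*s) - 10)/(2*(cos(s) - 2)^3*(3*cos(s) + 2)^3)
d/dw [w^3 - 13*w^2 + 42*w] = 3*w^2 - 26*w + 42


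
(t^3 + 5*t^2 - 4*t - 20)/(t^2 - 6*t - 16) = (t^2 + 3*t - 10)/(t - 8)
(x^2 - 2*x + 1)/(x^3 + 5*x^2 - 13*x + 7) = 1/(x + 7)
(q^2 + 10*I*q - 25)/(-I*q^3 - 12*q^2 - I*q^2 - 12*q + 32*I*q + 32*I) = (I*q^2 - 10*q - 25*I)/(q^3 + q^2*(1 - 12*I) + q*(-32 - 12*I) - 32)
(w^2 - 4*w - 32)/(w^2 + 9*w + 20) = (w - 8)/(w + 5)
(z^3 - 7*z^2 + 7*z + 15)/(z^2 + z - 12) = (z^2 - 4*z - 5)/(z + 4)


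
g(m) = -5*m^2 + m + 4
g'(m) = 1 - 10*m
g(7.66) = -281.72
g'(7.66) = -75.60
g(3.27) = -46.19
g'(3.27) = -31.70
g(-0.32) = 3.17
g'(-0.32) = 4.20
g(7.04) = -236.77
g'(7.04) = -69.40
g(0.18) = 4.02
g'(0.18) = -0.80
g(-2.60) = -32.40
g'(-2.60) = 27.00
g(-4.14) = -85.84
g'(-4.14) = 42.40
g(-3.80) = -72.00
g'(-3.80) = 39.00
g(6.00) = -170.00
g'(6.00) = -59.00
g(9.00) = -392.00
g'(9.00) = -89.00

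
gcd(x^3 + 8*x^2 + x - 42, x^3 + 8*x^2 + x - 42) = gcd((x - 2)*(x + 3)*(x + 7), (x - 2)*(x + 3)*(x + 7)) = x^3 + 8*x^2 + x - 42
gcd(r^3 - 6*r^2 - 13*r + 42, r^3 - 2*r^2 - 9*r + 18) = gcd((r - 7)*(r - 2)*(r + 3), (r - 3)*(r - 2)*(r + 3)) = r^2 + r - 6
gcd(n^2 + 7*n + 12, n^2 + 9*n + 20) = n + 4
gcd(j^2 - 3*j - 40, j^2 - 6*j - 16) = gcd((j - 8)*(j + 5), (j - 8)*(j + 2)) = j - 8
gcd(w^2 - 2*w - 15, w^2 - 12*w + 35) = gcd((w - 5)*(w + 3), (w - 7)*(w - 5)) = w - 5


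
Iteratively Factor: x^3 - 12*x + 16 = (x - 2)*(x^2 + 2*x - 8) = (x - 2)^2*(x + 4)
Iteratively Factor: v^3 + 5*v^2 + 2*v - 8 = (v - 1)*(v^2 + 6*v + 8) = (v - 1)*(v + 4)*(v + 2)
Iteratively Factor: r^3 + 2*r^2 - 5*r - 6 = (r + 1)*(r^2 + r - 6) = (r + 1)*(r + 3)*(r - 2)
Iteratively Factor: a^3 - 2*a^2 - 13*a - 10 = (a + 2)*(a^2 - 4*a - 5) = (a - 5)*(a + 2)*(a + 1)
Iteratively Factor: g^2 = (g)*(g)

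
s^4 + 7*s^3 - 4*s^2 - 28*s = s*(s - 2)*(s + 2)*(s + 7)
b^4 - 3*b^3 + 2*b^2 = b^2*(b - 2)*(b - 1)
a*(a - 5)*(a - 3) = a^3 - 8*a^2 + 15*a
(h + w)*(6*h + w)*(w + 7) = 6*h^2*w + 42*h^2 + 7*h*w^2 + 49*h*w + w^3 + 7*w^2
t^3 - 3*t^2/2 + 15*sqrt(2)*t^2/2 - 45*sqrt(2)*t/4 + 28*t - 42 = (t - 3/2)*(t + 7*sqrt(2)/2)*(t + 4*sqrt(2))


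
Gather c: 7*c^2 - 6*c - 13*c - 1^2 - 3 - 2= 7*c^2 - 19*c - 6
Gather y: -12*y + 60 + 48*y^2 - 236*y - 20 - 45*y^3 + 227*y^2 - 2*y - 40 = -45*y^3 + 275*y^2 - 250*y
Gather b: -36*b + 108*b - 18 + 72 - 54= 72*b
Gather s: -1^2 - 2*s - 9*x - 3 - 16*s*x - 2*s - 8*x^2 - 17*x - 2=s*(-16*x - 4) - 8*x^2 - 26*x - 6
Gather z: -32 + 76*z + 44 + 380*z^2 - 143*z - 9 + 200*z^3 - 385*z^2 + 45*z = 200*z^3 - 5*z^2 - 22*z + 3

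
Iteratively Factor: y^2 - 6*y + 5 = (y - 5)*(y - 1)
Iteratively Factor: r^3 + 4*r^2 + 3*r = (r)*(r^2 + 4*r + 3) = r*(r + 3)*(r + 1)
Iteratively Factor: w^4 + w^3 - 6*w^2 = (w)*(w^3 + w^2 - 6*w) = w*(w - 2)*(w^2 + 3*w) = w*(w - 2)*(w + 3)*(w)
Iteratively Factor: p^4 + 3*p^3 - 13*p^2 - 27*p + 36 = (p - 1)*(p^3 + 4*p^2 - 9*p - 36) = (p - 1)*(p + 4)*(p^2 - 9) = (p - 3)*(p - 1)*(p + 4)*(p + 3)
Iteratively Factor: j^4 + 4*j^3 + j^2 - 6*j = (j + 3)*(j^3 + j^2 - 2*j) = (j + 2)*(j + 3)*(j^2 - j) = j*(j + 2)*(j + 3)*(j - 1)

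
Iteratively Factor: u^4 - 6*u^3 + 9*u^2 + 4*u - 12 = (u + 1)*(u^3 - 7*u^2 + 16*u - 12) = (u - 3)*(u + 1)*(u^2 - 4*u + 4) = (u - 3)*(u - 2)*(u + 1)*(u - 2)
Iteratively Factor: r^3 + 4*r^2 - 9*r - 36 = (r - 3)*(r^2 + 7*r + 12) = (r - 3)*(r + 4)*(r + 3)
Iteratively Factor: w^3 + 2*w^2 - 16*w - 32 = (w + 2)*(w^2 - 16) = (w + 2)*(w + 4)*(w - 4)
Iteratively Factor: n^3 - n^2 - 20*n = (n - 5)*(n^2 + 4*n) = (n - 5)*(n + 4)*(n)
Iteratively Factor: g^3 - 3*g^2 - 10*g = (g)*(g^2 - 3*g - 10) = g*(g + 2)*(g - 5)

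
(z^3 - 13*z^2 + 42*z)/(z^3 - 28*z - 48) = z*(z - 7)/(z^2 + 6*z + 8)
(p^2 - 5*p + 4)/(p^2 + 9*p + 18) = (p^2 - 5*p + 4)/(p^2 + 9*p + 18)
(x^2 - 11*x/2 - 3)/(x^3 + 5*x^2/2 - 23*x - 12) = (x - 6)/(x^2 + 2*x - 24)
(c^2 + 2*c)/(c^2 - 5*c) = (c + 2)/(c - 5)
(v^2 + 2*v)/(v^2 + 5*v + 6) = v/(v + 3)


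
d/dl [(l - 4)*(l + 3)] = 2*l - 1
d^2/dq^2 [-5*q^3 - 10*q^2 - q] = -30*q - 20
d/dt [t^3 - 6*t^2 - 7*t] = 3*t^2 - 12*t - 7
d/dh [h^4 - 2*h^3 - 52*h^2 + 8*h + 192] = 4*h^3 - 6*h^2 - 104*h + 8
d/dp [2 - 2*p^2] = -4*p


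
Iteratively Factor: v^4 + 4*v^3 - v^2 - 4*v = (v)*(v^3 + 4*v^2 - v - 4) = v*(v - 1)*(v^2 + 5*v + 4) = v*(v - 1)*(v + 1)*(v + 4)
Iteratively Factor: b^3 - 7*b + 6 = (b - 1)*(b^2 + b - 6) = (b - 1)*(b + 3)*(b - 2)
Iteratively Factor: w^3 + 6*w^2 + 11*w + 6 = (w + 3)*(w^2 + 3*w + 2) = (w + 2)*(w + 3)*(w + 1)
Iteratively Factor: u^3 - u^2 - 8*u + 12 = (u - 2)*(u^2 + u - 6) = (u - 2)*(u + 3)*(u - 2)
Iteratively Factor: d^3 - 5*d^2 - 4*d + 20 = (d - 5)*(d^2 - 4) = (d - 5)*(d - 2)*(d + 2)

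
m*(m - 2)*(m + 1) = m^3 - m^2 - 2*m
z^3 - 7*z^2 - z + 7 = (z - 7)*(z - 1)*(z + 1)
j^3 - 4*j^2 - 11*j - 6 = (j - 6)*(j + 1)^2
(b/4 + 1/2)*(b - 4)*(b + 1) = b^3/4 - b^2/4 - 5*b/2 - 2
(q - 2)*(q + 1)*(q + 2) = q^3 + q^2 - 4*q - 4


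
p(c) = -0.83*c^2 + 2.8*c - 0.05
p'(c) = 2.8 - 1.66*c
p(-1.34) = -5.29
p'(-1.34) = 5.02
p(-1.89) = -8.31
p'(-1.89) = 5.94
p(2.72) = 1.43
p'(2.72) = -1.72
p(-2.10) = -9.59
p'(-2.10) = 6.29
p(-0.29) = -0.93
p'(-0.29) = 3.28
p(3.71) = -1.09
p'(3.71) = -3.36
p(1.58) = 2.30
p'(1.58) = 0.18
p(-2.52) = -12.38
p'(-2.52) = 6.98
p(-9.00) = -92.48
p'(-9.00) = 17.74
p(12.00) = -85.97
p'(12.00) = -17.12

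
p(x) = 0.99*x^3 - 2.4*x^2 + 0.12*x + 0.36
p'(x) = 2.97*x^2 - 4.8*x + 0.12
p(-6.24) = -334.38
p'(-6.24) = 145.72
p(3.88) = 22.52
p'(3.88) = 26.21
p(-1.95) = -16.34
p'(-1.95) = 20.77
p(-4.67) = -153.37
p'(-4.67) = 87.31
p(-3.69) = -82.50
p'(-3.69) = 58.27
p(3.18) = 8.31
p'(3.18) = 14.89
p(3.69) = 17.87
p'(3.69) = 22.85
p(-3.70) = -83.09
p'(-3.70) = 58.54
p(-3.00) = -48.33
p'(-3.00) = 41.25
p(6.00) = 128.52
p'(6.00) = 78.24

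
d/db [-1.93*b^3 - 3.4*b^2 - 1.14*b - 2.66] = -5.79*b^2 - 6.8*b - 1.14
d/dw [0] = 0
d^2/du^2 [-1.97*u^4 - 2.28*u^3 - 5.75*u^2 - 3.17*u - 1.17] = -23.64*u^2 - 13.68*u - 11.5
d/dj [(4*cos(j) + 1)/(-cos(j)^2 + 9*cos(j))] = (-4*sin(j) + 9*sin(j)/cos(j)^2 - 2*tan(j))/(cos(j) - 9)^2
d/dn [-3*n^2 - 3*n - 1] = -6*n - 3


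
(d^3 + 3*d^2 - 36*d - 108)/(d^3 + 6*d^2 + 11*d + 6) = (d^2 - 36)/(d^2 + 3*d + 2)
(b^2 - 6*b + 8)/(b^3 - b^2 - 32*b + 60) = (b - 4)/(b^2 + b - 30)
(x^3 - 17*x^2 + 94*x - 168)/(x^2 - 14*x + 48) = (x^2 - 11*x + 28)/(x - 8)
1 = 1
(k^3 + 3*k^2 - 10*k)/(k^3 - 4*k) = (k + 5)/(k + 2)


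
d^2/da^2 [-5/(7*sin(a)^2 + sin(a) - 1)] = 5*(196*sin(a)^4 + 21*sin(a)^3 - 265*sin(a)^2 - 41*sin(a) - 16)/(7*sin(a)^2 + sin(a) - 1)^3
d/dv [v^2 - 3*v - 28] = 2*v - 3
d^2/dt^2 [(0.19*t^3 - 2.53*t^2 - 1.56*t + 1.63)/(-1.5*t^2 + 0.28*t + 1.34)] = (-4.44089209850063e-16*t^5 + 7.105427357601e-15*t^4 + 8.35160800000001*t^3 + 8.079072*t^2 + 20.874216*t + 1.106928)/(3.375*t^6 - 1.89*t^5 - 8.6922*t^4 + 3.354848*t^3 + 7.765032*t^2 - 1.508304*t - 2.406104)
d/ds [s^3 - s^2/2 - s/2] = 3*s^2 - s - 1/2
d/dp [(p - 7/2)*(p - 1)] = 2*p - 9/2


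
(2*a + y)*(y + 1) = 2*a*y + 2*a + y^2 + y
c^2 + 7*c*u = c*(c + 7*u)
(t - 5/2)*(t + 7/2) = t^2 + t - 35/4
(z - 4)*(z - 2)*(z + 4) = z^3 - 2*z^2 - 16*z + 32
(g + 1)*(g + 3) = g^2 + 4*g + 3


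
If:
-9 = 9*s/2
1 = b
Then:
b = 1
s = -2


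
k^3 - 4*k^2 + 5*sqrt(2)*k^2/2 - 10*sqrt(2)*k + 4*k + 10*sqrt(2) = (k - 2)^2*(k + 5*sqrt(2)/2)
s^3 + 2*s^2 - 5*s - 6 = (s - 2)*(s + 1)*(s + 3)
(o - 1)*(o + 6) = o^2 + 5*o - 6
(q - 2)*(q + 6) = q^2 + 4*q - 12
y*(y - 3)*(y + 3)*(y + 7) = y^4 + 7*y^3 - 9*y^2 - 63*y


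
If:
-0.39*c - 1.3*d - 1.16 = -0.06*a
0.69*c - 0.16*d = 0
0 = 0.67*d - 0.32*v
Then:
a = 11.0681375730045*v + 19.3333333333333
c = 0.110750594851828*v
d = 0.477611940298507*v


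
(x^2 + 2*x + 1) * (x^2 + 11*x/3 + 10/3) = x^4 + 17*x^3/3 + 35*x^2/3 + 31*x/3 + 10/3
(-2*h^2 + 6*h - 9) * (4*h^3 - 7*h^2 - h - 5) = -8*h^5 + 38*h^4 - 76*h^3 + 67*h^2 - 21*h + 45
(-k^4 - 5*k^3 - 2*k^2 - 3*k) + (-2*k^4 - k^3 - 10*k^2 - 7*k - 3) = -3*k^4 - 6*k^3 - 12*k^2 - 10*k - 3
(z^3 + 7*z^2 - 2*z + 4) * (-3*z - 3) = -3*z^4 - 24*z^3 - 15*z^2 - 6*z - 12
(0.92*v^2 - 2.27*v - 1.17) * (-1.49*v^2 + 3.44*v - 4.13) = -1.3708*v^4 + 6.5471*v^3 - 9.8651*v^2 + 5.3503*v + 4.8321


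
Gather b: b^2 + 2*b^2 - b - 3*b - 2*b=3*b^2 - 6*b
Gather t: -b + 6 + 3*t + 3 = -b + 3*t + 9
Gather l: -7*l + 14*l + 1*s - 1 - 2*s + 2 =7*l - s + 1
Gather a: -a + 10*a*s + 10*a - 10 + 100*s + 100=a*(10*s + 9) + 100*s + 90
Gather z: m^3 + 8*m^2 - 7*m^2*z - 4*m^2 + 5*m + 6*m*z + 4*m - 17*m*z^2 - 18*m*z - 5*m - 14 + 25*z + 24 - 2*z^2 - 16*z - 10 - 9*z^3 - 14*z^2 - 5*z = m^3 + 4*m^2 + 4*m - 9*z^3 + z^2*(-17*m - 16) + z*(-7*m^2 - 12*m + 4)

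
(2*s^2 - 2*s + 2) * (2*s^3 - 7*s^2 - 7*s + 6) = 4*s^5 - 18*s^4 + 4*s^3 + 12*s^2 - 26*s + 12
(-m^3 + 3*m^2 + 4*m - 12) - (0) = -m^3 + 3*m^2 + 4*m - 12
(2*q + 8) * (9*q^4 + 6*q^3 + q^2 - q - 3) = 18*q^5 + 84*q^4 + 50*q^3 + 6*q^2 - 14*q - 24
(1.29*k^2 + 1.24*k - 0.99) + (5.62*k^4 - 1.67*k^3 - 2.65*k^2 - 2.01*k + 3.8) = 5.62*k^4 - 1.67*k^3 - 1.36*k^2 - 0.77*k + 2.81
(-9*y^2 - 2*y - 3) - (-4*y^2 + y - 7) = -5*y^2 - 3*y + 4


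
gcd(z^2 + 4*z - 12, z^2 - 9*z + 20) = 1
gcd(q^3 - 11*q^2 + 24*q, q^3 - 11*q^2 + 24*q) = q^3 - 11*q^2 + 24*q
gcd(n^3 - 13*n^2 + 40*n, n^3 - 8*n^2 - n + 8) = n - 8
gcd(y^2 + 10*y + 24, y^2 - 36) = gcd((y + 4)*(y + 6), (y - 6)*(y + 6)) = y + 6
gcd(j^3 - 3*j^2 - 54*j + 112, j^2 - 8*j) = j - 8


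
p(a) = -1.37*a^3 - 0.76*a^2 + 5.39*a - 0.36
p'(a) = -4.11*a^2 - 1.52*a + 5.39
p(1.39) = 1.98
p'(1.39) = -4.66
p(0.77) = 2.71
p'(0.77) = 1.78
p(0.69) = 2.55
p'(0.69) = 2.38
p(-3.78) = 42.40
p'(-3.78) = -47.59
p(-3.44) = 27.87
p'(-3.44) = -38.02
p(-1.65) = -5.17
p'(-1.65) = -3.29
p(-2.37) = 0.83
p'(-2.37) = -14.09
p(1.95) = -2.90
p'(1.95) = -13.20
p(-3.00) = 13.62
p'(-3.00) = -27.04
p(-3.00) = 13.62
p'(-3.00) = -27.04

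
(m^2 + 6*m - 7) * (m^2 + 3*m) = m^4 + 9*m^3 + 11*m^2 - 21*m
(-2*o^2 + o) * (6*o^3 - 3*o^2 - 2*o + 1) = -12*o^5 + 12*o^4 + o^3 - 4*o^2 + o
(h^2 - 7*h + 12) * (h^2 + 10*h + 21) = h^4 + 3*h^3 - 37*h^2 - 27*h + 252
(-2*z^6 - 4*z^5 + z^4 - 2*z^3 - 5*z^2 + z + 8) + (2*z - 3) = -2*z^6 - 4*z^5 + z^4 - 2*z^3 - 5*z^2 + 3*z + 5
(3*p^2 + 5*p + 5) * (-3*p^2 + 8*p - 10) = -9*p^4 + 9*p^3 - 5*p^2 - 10*p - 50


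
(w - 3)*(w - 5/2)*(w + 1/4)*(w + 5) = w^4 - w^3/4 - 161*w^2/8 + 65*w/2 + 75/8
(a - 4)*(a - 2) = a^2 - 6*a + 8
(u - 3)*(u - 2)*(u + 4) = u^3 - u^2 - 14*u + 24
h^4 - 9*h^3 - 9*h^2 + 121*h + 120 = (h - 8)*(h - 5)*(h + 1)*(h + 3)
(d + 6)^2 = d^2 + 12*d + 36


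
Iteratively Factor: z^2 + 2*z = (z + 2)*(z)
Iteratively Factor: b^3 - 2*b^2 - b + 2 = (b + 1)*(b^2 - 3*b + 2) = (b - 2)*(b + 1)*(b - 1)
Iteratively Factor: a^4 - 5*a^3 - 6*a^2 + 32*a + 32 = (a - 4)*(a^3 - a^2 - 10*a - 8) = (a - 4)^2*(a^2 + 3*a + 2) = (a - 4)^2*(a + 1)*(a + 2)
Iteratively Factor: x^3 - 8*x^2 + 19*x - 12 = (x - 3)*(x^2 - 5*x + 4) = (x - 3)*(x - 1)*(x - 4)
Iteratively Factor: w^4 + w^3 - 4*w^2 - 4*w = (w - 2)*(w^3 + 3*w^2 + 2*w) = (w - 2)*(w + 2)*(w^2 + w) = w*(w - 2)*(w + 2)*(w + 1)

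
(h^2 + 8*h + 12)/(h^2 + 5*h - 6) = (h + 2)/(h - 1)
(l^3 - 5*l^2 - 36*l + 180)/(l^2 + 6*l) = l - 11 + 30/l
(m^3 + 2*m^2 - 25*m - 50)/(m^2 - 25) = m + 2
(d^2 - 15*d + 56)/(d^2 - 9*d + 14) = (d - 8)/(d - 2)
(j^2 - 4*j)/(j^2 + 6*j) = (j - 4)/(j + 6)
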